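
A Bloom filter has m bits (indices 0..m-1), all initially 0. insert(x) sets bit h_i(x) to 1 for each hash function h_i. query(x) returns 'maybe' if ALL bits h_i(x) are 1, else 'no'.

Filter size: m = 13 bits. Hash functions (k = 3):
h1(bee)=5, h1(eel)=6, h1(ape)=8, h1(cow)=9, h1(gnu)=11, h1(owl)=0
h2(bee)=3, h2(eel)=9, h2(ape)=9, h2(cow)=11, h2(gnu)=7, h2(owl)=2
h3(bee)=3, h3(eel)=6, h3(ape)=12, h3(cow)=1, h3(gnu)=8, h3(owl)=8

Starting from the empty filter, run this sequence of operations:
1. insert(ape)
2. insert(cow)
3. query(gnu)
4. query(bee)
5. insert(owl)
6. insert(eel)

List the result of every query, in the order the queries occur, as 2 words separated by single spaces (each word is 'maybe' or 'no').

Start: bits=0000000000000
Op 1: insert ape -> sets bits 8 9 12 -> bits=0000000011001
Op 2: insert cow -> sets bits 1 9 11 -> bits=0100000011011
Op 3: query gnu -> checks bit7=0, bit8=1, bit11=1 (has a 0) -> no
Op 4: query bee -> checks bit3=0, bit5=0 (has a 0) -> no
Op 5: insert owl -> sets bits 0 2 8 -> bits=1110000011011
Op 6: insert eel -> sets bits 6 9 -> bits=1110001011011
Query results in order: no no

Answer: no no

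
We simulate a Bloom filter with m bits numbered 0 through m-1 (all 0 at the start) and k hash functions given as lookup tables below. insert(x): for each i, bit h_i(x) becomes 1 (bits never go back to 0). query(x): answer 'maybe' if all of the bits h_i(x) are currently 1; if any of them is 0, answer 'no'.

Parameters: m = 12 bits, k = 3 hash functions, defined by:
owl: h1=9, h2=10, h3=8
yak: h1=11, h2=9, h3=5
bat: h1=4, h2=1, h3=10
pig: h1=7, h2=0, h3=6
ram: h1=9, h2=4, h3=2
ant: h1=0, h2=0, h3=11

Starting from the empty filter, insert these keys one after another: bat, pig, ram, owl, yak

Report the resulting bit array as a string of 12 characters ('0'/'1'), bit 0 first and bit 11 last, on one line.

Answer: 111011111111

Derivation:
Start: bits=000000000000
After insert 'bat': sets bits 1 4 10 -> bits=010010000010
After insert 'pig': sets bits 0 6 7 -> bits=110010110010
After insert 'ram': sets bits 2 4 9 -> bits=111010110110
After insert 'owl': sets bits 8 9 10 -> bits=111010111110
After insert 'yak': sets bits 5 9 11 -> bits=111011111111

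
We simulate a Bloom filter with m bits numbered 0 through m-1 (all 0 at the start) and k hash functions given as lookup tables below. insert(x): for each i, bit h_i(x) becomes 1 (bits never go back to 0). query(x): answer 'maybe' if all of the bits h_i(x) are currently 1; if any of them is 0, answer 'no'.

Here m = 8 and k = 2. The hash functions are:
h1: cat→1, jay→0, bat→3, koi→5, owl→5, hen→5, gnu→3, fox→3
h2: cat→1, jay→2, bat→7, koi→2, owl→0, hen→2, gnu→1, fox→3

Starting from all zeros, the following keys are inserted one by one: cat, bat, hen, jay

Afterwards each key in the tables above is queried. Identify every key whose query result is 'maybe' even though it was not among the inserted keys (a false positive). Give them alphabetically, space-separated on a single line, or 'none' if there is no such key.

Answer: fox gnu koi owl

Derivation:
Start: bits=00000000
After insert 'cat': sets bits 1 -> bits=01000000
After insert 'bat': sets bits 3 7 -> bits=01010001
After insert 'hen': sets bits 2 5 -> bits=01110101
After insert 'jay': sets bits 0 2 -> bits=11110101
Not inserted: fox gnu koi owl — query each against bits=11110101:
query fox: checks bit3=1 (all 1) -> maybe => FALSE POSITIVE
query gnu: checks bit1=1, bit3=1 (all 1) -> maybe => FALSE POSITIVE
query koi: checks bit2=1, bit5=1 (all 1) -> maybe => FALSE POSITIVE
query owl: checks bit0=1, bit5=1 (all 1) -> maybe => FALSE POSITIVE
False positives (alphabetical): fox gnu koi owl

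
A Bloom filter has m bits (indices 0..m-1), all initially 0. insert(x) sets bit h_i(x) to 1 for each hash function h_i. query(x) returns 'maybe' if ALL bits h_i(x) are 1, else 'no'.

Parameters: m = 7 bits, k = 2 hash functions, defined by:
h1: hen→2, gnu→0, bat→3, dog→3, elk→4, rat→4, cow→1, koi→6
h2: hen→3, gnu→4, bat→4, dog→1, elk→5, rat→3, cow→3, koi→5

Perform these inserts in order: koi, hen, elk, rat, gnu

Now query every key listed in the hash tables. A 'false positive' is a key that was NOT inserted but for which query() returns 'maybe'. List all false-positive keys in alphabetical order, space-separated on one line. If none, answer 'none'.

Start: bits=0000000
After insert 'koi': sets bits 5 6 -> bits=0000011
After insert 'hen': sets bits 2 3 -> bits=0011011
After insert 'elk': sets bits 4 5 -> bits=0011111
After insert 'rat': sets bits 3 4 -> bits=0011111
After insert 'gnu': sets bits 0 4 -> bits=1011111
Not inserted: bat cow dog — query each against bits=1011111:
query bat: checks bit3=1, bit4=1 (all 1) -> maybe => FALSE POSITIVE
query cow: checks bit1=0, bit3=1 (has a 0) -> no => not a false positive
query dog: checks bit1=0, bit3=1 (has a 0) -> no => not a false positive
False positives (alphabetical): bat

Answer: bat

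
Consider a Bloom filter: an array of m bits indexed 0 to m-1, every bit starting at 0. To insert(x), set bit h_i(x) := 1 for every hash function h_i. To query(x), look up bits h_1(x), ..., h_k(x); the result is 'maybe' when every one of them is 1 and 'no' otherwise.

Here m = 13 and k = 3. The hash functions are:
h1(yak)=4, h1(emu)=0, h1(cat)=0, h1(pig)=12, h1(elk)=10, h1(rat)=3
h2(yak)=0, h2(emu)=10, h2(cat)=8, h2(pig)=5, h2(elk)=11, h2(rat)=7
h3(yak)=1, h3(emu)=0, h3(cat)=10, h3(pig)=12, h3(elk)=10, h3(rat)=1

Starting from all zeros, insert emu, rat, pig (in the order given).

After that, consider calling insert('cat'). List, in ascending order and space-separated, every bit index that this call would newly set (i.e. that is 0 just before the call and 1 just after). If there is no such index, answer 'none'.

Start: bits=0000000000000
After insert 'emu': sets bits 0 10 -> bits=1000000000100
After insert 'rat': sets bits 1 3 7 -> bits=1101000100100
After insert 'pig': sets bits 5 12 -> bits=1101010100101
insert 'cat' would touch bits 0 8 10; currently bit0=1, bit8=0, bit10=1
Bits that are 0 among those (would change 0->1): 8

Answer: 8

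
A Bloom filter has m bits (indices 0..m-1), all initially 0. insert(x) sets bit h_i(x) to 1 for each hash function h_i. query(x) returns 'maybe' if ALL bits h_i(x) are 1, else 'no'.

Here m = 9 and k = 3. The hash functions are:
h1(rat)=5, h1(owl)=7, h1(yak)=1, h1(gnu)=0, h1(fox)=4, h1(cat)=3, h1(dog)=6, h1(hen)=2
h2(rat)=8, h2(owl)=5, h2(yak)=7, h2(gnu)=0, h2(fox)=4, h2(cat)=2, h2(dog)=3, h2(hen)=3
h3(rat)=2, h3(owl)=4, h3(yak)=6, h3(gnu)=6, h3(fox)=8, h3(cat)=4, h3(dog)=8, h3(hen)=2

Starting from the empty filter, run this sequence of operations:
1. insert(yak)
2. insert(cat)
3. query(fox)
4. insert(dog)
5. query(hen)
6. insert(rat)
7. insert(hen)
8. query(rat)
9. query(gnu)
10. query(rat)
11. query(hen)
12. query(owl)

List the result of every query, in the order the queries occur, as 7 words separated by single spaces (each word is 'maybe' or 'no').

Answer: no maybe maybe no maybe maybe maybe

Derivation:
Start: bits=000000000
Op 1: insert yak -> sets bits 1 6 7 -> bits=010000110
Op 2: insert cat -> sets bits 2 3 4 -> bits=011110110
Op 3: query fox -> checks bit4=1, bit8=0 (has a 0) -> no
Op 4: insert dog -> sets bits 3 6 8 -> bits=011110111
Op 5: query hen -> checks bit2=1, bit3=1 (all 1) -> maybe
Op 6: insert rat -> sets bits 2 5 8 -> bits=011111111
Op 7: insert hen -> sets bits 2 3 -> bits=011111111
Op 8: query rat -> checks bit2=1, bit5=1, bit8=1 (all 1) -> maybe
Op 9: query gnu -> checks bit0=0, bit6=1 (has a 0) -> no
Op 10: query rat -> checks bit2=1, bit5=1, bit8=1 (all 1) -> maybe
Op 11: query hen -> checks bit2=1, bit3=1 (all 1) -> maybe
Op 12: query owl -> checks bit4=1, bit5=1, bit7=1 (all 1) -> maybe
Query results in order: no maybe maybe no maybe maybe maybe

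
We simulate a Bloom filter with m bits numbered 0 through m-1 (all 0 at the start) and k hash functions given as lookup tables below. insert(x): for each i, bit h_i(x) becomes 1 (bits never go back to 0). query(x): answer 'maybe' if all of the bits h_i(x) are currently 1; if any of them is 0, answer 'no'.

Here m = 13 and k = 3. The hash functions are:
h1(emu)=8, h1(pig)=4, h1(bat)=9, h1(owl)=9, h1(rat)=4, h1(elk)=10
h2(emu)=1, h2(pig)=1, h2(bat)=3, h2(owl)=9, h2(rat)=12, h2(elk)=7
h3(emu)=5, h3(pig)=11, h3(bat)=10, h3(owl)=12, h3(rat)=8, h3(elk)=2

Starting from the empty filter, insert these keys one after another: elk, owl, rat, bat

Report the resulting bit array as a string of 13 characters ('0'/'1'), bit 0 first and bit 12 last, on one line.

Start: bits=0000000000000
After insert 'elk': sets bits 2 7 10 -> bits=0010000100100
After insert 'owl': sets bits 9 12 -> bits=0010000101101
After insert 'rat': sets bits 4 8 12 -> bits=0010100111101
After insert 'bat': sets bits 3 9 10 -> bits=0011100111101

Answer: 0011100111101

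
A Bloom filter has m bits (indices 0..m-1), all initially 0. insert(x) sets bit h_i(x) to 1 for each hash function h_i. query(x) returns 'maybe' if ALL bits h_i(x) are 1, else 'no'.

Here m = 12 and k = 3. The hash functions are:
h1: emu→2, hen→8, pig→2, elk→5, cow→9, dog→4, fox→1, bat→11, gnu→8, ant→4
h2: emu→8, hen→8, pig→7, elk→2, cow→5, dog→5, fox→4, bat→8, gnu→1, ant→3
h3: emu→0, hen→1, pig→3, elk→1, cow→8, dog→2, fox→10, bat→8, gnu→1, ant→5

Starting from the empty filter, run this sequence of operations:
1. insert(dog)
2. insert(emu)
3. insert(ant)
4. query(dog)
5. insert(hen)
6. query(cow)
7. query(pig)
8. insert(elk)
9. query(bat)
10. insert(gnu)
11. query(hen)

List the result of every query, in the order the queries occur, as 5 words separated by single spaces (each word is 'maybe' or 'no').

Start: bits=000000000000
Op 1: insert dog -> sets bits 2 4 5 -> bits=001011000000
Op 2: insert emu -> sets bits 0 2 8 -> bits=101011001000
Op 3: insert ant -> sets bits 3 4 5 -> bits=101111001000
Op 4: query dog -> checks bit2=1, bit4=1, bit5=1 (all 1) -> maybe
Op 5: insert hen -> sets bits 1 8 -> bits=111111001000
Op 6: query cow -> checks bit5=1, bit8=1, bit9=0 (has a 0) -> no
Op 7: query pig -> checks bit2=1, bit3=1, bit7=0 (has a 0) -> no
Op 8: insert elk -> sets bits 1 2 5 -> bits=111111001000
Op 9: query bat -> checks bit8=1, bit11=0 (has a 0) -> no
Op 10: insert gnu -> sets bits 1 8 -> bits=111111001000
Op 11: query hen -> checks bit1=1, bit8=1 (all 1) -> maybe
Query results in order: maybe no no no maybe

Answer: maybe no no no maybe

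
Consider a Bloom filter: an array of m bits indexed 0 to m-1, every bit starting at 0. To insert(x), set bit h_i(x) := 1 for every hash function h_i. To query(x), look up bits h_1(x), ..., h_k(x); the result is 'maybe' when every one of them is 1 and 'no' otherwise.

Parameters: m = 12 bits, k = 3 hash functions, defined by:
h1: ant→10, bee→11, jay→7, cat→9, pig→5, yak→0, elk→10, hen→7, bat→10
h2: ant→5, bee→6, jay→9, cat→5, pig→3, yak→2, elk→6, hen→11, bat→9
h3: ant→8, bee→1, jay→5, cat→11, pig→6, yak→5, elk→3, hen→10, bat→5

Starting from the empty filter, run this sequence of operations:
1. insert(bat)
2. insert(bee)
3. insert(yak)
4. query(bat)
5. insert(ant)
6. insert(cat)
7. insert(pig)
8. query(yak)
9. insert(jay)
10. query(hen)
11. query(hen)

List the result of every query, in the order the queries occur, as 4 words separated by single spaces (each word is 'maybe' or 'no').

Answer: maybe maybe maybe maybe

Derivation:
Start: bits=000000000000
Op 1: insert bat -> sets bits 5 9 10 -> bits=000001000110
Op 2: insert bee -> sets bits 1 6 11 -> bits=010001100111
Op 3: insert yak -> sets bits 0 2 5 -> bits=111001100111
Op 4: query bat -> checks bit5=1, bit9=1, bit10=1 (all 1) -> maybe
Op 5: insert ant -> sets bits 5 8 10 -> bits=111001101111
Op 6: insert cat -> sets bits 5 9 11 -> bits=111001101111
Op 7: insert pig -> sets bits 3 5 6 -> bits=111101101111
Op 8: query yak -> checks bit0=1, bit2=1, bit5=1 (all 1) -> maybe
Op 9: insert jay -> sets bits 5 7 9 -> bits=111101111111
Op 10: query hen -> checks bit7=1, bit10=1, bit11=1 (all 1) -> maybe
Op 11: query hen -> checks bit7=1, bit10=1, bit11=1 (all 1) -> maybe
Query results in order: maybe maybe maybe maybe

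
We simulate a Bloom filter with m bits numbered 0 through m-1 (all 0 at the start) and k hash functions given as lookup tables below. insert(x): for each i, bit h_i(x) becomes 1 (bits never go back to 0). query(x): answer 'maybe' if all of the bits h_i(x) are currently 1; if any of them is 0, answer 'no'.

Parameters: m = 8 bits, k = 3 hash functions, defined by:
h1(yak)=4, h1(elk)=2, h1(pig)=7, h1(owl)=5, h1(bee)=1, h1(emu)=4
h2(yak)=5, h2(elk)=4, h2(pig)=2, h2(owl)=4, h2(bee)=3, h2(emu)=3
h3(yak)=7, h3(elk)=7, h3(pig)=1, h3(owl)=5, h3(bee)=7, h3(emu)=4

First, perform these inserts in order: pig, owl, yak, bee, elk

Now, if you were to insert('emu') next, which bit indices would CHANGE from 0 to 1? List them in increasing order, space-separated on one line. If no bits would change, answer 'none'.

Answer: none

Derivation:
Start: bits=00000000
After insert 'pig': sets bits 1 2 7 -> bits=01100001
After insert 'owl': sets bits 4 5 -> bits=01101101
After insert 'yak': sets bits 4 5 7 -> bits=01101101
After insert 'bee': sets bits 1 3 7 -> bits=01111101
After insert 'elk': sets bits 2 4 7 -> bits=01111101
insert 'emu' would touch bits 3 4; currently bit3=1, bit4=1
Bits that are 0 among those (would change 0->1): none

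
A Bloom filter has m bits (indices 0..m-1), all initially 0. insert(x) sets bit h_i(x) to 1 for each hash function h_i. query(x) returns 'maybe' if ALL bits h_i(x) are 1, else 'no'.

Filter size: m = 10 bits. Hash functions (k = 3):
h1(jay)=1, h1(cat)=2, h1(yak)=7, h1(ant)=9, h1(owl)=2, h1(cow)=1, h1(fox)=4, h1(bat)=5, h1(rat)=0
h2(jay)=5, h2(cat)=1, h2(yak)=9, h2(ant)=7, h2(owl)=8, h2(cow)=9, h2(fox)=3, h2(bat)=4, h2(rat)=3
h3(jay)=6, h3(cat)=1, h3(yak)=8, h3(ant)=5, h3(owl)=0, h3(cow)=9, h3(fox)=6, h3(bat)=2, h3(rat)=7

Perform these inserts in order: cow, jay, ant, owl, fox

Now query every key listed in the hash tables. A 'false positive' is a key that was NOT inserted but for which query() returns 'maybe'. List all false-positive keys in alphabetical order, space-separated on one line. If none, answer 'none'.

Answer: bat cat rat yak

Derivation:
Start: bits=0000000000
After insert 'cow': sets bits 1 9 -> bits=0100000001
After insert 'jay': sets bits 1 5 6 -> bits=0100011001
After insert 'ant': sets bits 5 7 9 -> bits=0100011101
After insert 'owl': sets bits 0 2 8 -> bits=1110011111
After insert 'fox': sets bits 3 4 6 -> bits=1111111111
Not inserted: bat cat rat yak — query each against bits=1111111111:
query bat: checks bit2=1, bit4=1, bit5=1 (all 1) -> maybe => FALSE POSITIVE
query cat: checks bit1=1, bit2=1 (all 1) -> maybe => FALSE POSITIVE
query rat: checks bit0=1, bit3=1, bit7=1 (all 1) -> maybe => FALSE POSITIVE
query yak: checks bit7=1, bit8=1, bit9=1 (all 1) -> maybe => FALSE POSITIVE
False positives (alphabetical): bat cat rat yak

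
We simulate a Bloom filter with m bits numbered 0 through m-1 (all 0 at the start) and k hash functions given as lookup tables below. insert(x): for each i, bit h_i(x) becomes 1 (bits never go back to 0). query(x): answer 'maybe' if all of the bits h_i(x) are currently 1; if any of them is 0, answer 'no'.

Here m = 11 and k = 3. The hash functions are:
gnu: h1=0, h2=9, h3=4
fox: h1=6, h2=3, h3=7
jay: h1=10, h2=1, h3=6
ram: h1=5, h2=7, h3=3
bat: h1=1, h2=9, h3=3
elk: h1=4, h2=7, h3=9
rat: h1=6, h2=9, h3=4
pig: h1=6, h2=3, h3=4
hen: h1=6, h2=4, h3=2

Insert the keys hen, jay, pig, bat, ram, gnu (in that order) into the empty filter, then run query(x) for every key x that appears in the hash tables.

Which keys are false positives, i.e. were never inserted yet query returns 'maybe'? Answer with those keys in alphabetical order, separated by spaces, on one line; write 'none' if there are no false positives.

Answer: elk fox rat

Derivation:
Start: bits=00000000000
After insert 'hen': sets bits 2 4 6 -> bits=00101010000
After insert 'jay': sets bits 1 6 10 -> bits=01101010001
After insert 'pig': sets bits 3 4 6 -> bits=01111010001
After insert 'bat': sets bits 1 3 9 -> bits=01111010011
After insert 'ram': sets bits 3 5 7 -> bits=01111111011
After insert 'gnu': sets bits 0 4 9 -> bits=11111111011
Not inserted: elk fox rat — query each against bits=11111111011:
query elk: checks bit4=1, bit7=1, bit9=1 (all 1) -> maybe => FALSE POSITIVE
query fox: checks bit3=1, bit6=1, bit7=1 (all 1) -> maybe => FALSE POSITIVE
query rat: checks bit4=1, bit6=1, bit9=1 (all 1) -> maybe => FALSE POSITIVE
False positives (alphabetical): elk fox rat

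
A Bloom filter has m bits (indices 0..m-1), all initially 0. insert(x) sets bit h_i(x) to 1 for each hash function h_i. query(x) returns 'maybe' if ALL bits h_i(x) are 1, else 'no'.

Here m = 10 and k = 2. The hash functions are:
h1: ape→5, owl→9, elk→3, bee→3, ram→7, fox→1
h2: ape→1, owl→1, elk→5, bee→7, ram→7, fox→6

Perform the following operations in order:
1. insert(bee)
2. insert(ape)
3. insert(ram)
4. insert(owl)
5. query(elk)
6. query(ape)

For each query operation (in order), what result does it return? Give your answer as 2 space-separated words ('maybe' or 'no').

Answer: maybe maybe

Derivation:
Start: bits=0000000000
Op 1: insert bee -> sets bits 3 7 -> bits=0001000100
Op 2: insert ape -> sets bits 1 5 -> bits=0101010100
Op 3: insert ram -> sets bits 7 -> bits=0101010100
Op 4: insert owl -> sets bits 1 9 -> bits=0101010101
Op 5: query elk -> checks bit3=1, bit5=1 (all 1) -> maybe
Op 6: query ape -> checks bit1=1, bit5=1 (all 1) -> maybe
Query results in order: maybe maybe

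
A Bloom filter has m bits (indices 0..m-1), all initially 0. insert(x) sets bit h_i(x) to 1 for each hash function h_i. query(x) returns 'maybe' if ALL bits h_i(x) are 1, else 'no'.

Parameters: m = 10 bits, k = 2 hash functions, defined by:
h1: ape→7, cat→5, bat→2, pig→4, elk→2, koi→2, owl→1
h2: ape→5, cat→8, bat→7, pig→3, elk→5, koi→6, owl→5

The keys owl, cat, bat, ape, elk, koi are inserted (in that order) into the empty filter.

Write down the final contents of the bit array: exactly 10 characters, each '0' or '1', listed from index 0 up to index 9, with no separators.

Start: bits=0000000000
After insert 'owl': sets bits 1 5 -> bits=0100010000
After insert 'cat': sets bits 5 8 -> bits=0100010010
After insert 'bat': sets bits 2 7 -> bits=0110010110
After insert 'ape': sets bits 5 7 -> bits=0110010110
After insert 'elk': sets bits 2 5 -> bits=0110010110
After insert 'koi': sets bits 2 6 -> bits=0110011110

Answer: 0110011110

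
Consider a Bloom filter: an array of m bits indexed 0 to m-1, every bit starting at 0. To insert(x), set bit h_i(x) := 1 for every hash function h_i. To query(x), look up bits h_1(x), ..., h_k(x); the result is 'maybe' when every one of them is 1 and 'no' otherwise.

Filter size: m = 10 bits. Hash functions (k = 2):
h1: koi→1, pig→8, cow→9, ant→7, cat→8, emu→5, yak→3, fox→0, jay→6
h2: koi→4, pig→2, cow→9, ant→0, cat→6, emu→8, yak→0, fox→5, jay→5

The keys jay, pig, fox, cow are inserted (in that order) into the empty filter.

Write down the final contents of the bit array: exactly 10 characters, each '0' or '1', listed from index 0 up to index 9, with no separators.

Start: bits=0000000000
After insert 'jay': sets bits 5 6 -> bits=0000011000
After insert 'pig': sets bits 2 8 -> bits=0010011010
After insert 'fox': sets bits 0 5 -> bits=1010011010
After insert 'cow': sets bits 9 -> bits=1010011011

Answer: 1010011011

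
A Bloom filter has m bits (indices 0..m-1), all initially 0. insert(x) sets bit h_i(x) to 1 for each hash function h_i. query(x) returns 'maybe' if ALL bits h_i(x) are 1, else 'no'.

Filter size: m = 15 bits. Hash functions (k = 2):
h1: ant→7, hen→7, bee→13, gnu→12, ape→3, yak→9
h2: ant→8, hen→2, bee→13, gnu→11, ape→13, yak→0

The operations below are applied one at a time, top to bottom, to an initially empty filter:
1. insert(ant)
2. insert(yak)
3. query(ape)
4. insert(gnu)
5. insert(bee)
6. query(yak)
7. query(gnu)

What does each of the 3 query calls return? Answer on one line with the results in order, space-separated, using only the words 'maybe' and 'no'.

Start: bits=000000000000000
Op 1: insert ant -> sets bits 7 8 -> bits=000000011000000
Op 2: insert yak -> sets bits 0 9 -> bits=100000011100000
Op 3: query ape -> checks bit3=0, bit13=0 (has a 0) -> no
Op 4: insert gnu -> sets bits 11 12 -> bits=100000011101100
Op 5: insert bee -> sets bits 13 -> bits=100000011101110
Op 6: query yak -> checks bit0=1, bit9=1 (all 1) -> maybe
Op 7: query gnu -> checks bit11=1, bit12=1 (all 1) -> maybe
Query results in order: no maybe maybe

Answer: no maybe maybe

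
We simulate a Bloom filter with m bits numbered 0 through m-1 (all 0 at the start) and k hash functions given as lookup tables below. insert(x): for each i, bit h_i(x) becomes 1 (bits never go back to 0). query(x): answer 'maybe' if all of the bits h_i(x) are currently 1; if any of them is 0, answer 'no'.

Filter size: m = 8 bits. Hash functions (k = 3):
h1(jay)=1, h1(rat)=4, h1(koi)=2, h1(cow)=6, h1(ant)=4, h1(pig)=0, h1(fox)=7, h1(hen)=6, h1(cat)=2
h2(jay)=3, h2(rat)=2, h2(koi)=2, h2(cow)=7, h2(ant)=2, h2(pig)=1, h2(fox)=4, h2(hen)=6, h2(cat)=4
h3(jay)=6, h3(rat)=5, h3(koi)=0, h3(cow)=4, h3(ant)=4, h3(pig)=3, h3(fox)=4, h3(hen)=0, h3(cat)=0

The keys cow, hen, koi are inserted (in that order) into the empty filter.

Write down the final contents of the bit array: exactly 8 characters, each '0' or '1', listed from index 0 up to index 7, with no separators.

Answer: 10101011

Derivation:
Start: bits=00000000
After insert 'cow': sets bits 4 6 7 -> bits=00001011
After insert 'hen': sets bits 0 6 -> bits=10001011
After insert 'koi': sets bits 0 2 -> bits=10101011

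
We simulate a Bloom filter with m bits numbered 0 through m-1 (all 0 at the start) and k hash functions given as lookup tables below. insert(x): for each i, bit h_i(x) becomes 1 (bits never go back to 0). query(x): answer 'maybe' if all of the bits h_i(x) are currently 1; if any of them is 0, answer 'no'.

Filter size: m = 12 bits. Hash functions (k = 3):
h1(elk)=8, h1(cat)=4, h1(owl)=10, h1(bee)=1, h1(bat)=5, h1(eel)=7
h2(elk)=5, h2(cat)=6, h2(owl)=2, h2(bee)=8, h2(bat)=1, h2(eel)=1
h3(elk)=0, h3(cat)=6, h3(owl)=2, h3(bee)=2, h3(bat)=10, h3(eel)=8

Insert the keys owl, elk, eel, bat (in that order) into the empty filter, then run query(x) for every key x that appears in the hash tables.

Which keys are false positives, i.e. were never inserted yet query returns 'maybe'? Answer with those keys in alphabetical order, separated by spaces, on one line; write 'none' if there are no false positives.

Answer: bee

Derivation:
Start: bits=000000000000
After insert 'owl': sets bits 2 10 -> bits=001000000010
After insert 'elk': sets bits 0 5 8 -> bits=101001001010
After insert 'eel': sets bits 1 7 8 -> bits=111001011010
After insert 'bat': sets bits 1 5 10 -> bits=111001011010
Not inserted: bee cat — query each against bits=111001011010:
query bee: checks bit1=1, bit2=1, bit8=1 (all 1) -> maybe => FALSE POSITIVE
query cat: checks bit4=0, bit6=0 (has a 0) -> no => not a false positive
False positives (alphabetical): bee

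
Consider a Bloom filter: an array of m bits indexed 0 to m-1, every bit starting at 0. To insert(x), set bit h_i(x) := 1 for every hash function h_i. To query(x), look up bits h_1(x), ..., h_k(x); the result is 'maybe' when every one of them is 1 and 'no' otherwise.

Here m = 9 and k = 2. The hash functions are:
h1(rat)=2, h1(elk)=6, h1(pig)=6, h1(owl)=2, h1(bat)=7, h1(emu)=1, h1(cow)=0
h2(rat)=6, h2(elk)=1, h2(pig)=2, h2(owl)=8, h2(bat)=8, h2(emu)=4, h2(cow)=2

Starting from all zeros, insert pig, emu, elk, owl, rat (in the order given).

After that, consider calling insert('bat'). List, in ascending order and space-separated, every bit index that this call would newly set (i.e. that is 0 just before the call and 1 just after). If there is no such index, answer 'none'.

Answer: 7

Derivation:
Start: bits=000000000
After insert 'pig': sets bits 2 6 -> bits=001000100
After insert 'emu': sets bits 1 4 -> bits=011010100
After insert 'elk': sets bits 1 6 -> bits=011010100
After insert 'owl': sets bits 2 8 -> bits=011010101
After insert 'rat': sets bits 2 6 -> bits=011010101
insert 'bat' would touch bits 7 8; currently bit7=0, bit8=1
Bits that are 0 among those (would change 0->1): 7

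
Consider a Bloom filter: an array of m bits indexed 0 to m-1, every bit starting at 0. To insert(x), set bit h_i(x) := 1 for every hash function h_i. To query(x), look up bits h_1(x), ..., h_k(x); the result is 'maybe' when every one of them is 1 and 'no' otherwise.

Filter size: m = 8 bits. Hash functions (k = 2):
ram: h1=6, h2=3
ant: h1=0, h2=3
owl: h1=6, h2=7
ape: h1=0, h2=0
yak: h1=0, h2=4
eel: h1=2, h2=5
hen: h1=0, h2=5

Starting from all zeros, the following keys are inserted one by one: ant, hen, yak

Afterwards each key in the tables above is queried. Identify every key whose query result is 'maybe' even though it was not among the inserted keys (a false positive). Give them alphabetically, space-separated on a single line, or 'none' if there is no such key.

Start: bits=00000000
After insert 'ant': sets bits 0 3 -> bits=10010000
After insert 'hen': sets bits 0 5 -> bits=10010100
After insert 'yak': sets bits 0 4 -> bits=10011100
Not inserted: ape eel owl ram — query each against bits=10011100:
query ape: checks bit0=1 (all 1) -> maybe => FALSE POSITIVE
query eel: checks bit2=0, bit5=1 (has a 0) -> no => not a false positive
query owl: checks bit6=0, bit7=0 (has a 0) -> no => not a false positive
query ram: checks bit3=1, bit6=0 (has a 0) -> no => not a false positive
False positives (alphabetical): ape

Answer: ape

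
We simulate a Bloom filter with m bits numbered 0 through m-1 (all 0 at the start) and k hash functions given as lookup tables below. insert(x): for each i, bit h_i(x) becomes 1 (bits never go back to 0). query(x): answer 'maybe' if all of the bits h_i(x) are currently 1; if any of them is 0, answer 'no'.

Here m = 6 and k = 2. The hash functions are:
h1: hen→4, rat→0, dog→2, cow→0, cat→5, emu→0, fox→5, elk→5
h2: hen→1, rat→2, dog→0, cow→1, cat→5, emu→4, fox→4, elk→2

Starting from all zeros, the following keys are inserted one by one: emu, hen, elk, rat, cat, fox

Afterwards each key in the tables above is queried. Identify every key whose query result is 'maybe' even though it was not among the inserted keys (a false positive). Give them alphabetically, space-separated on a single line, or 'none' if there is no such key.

Start: bits=000000
After insert 'emu': sets bits 0 4 -> bits=100010
After insert 'hen': sets bits 1 4 -> bits=110010
After insert 'elk': sets bits 2 5 -> bits=111011
After insert 'rat': sets bits 0 2 -> bits=111011
After insert 'cat': sets bits 5 -> bits=111011
After insert 'fox': sets bits 4 5 -> bits=111011
Not inserted: cow dog — query each against bits=111011:
query cow: checks bit0=1, bit1=1 (all 1) -> maybe => FALSE POSITIVE
query dog: checks bit0=1, bit2=1 (all 1) -> maybe => FALSE POSITIVE
False positives (alphabetical): cow dog

Answer: cow dog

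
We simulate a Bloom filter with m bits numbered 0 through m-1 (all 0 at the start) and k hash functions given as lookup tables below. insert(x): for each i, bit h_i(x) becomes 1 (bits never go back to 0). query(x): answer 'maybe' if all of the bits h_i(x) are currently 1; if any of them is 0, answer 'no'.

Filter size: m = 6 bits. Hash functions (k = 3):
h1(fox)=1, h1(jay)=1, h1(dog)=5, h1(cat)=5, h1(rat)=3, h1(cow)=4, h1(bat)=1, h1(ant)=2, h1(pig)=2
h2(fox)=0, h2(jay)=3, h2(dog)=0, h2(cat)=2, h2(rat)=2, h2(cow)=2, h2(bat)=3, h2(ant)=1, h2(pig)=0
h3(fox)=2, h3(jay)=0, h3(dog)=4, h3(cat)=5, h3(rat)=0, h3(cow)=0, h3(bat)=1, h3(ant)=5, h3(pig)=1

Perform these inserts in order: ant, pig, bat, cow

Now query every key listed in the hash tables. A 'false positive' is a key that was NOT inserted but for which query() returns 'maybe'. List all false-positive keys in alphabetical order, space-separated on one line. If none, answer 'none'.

Start: bits=000000
After insert 'ant': sets bits 1 2 5 -> bits=011001
After insert 'pig': sets bits 0 1 2 -> bits=111001
After insert 'bat': sets bits 1 3 -> bits=111101
After insert 'cow': sets bits 0 2 4 -> bits=111111
Not inserted: cat dog fox jay rat — query each against bits=111111:
query cat: checks bit2=1, bit5=1 (all 1) -> maybe => FALSE POSITIVE
query dog: checks bit0=1, bit4=1, bit5=1 (all 1) -> maybe => FALSE POSITIVE
query fox: checks bit0=1, bit1=1, bit2=1 (all 1) -> maybe => FALSE POSITIVE
query jay: checks bit0=1, bit1=1, bit3=1 (all 1) -> maybe => FALSE POSITIVE
query rat: checks bit0=1, bit2=1, bit3=1 (all 1) -> maybe => FALSE POSITIVE
False positives (alphabetical): cat dog fox jay rat

Answer: cat dog fox jay rat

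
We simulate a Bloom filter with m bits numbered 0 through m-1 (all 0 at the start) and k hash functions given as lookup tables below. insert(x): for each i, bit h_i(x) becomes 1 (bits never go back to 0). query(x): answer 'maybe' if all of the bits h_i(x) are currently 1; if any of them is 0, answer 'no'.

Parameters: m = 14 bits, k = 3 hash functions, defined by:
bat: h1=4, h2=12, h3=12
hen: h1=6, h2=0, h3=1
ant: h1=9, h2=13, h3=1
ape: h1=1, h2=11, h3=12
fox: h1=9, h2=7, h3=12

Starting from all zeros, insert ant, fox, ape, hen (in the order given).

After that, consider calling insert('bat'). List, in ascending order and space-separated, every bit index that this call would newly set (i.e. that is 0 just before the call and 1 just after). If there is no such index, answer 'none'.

Answer: 4

Derivation:
Start: bits=00000000000000
After insert 'ant': sets bits 1 9 13 -> bits=01000000010001
After insert 'fox': sets bits 7 9 12 -> bits=01000001010011
After insert 'ape': sets bits 1 11 12 -> bits=01000001010111
After insert 'hen': sets bits 0 1 6 -> bits=11000011010111
insert 'bat' would touch bits 4 12; currently bit4=0, bit12=1
Bits that are 0 among those (would change 0->1): 4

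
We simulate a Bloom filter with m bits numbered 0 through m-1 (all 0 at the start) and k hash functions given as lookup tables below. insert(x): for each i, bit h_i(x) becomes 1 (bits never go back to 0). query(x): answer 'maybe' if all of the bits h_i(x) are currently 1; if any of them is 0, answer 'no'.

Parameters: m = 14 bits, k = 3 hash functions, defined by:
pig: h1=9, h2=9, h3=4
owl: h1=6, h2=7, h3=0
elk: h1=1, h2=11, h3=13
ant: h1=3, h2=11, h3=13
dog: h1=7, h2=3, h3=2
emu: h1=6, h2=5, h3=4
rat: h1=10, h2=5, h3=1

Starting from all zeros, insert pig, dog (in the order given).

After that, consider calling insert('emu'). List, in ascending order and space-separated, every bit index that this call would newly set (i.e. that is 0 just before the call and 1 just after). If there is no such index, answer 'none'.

Start: bits=00000000000000
After insert 'pig': sets bits 4 9 -> bits=00001000010000
After insert 'dog': sets bits 2 3 7 -> bits=00111001010000
insert 'emu' would touch bits 4 5 6; currently bit4=1, bit5=0, bit6=0
Bits that are 0 among those (would change 0->1): 5 6

Answer: 5 6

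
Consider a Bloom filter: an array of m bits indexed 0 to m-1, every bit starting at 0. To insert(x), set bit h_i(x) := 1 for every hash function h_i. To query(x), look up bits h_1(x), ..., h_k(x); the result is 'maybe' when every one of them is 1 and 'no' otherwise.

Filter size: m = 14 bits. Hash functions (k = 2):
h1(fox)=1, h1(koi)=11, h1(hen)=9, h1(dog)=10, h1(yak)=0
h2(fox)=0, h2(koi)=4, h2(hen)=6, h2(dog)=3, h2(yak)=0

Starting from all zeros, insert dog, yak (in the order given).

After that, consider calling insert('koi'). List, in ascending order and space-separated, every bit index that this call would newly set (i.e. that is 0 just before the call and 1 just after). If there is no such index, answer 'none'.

Answer: 4 11

Derivation:
Start: bits=00000000000000
After insert 'dog': sets bits 3 10 -> bits=00010000001000
After insert 'yak': sets bits 0 -> bits=10010000001000
insert 'koi' would touch bits 4 11; currently bit4=0, bit11=0
Bits that are 0 among those (would change 0->1): 4 11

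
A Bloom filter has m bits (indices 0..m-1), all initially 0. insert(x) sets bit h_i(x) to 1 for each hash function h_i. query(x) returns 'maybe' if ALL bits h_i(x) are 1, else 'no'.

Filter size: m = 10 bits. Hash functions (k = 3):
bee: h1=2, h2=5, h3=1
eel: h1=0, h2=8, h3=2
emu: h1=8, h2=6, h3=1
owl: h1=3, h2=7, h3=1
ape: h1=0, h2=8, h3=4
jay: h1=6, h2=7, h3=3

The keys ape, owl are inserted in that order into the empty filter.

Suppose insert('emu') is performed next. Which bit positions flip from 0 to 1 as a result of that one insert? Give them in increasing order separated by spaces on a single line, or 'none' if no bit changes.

Start: bits=0000000000
After insert 'ape': sets bits 0 4 8 -> bits=1000100010
After insert 'owl': sets bits 1 3 7 -> bits=1101100110
insert 'emu' would touch bits 1 6 8; currently bit1=1, bit6=0, bit8=1
Bits that are 0 among those (would change 0->1): 6

Answer: 6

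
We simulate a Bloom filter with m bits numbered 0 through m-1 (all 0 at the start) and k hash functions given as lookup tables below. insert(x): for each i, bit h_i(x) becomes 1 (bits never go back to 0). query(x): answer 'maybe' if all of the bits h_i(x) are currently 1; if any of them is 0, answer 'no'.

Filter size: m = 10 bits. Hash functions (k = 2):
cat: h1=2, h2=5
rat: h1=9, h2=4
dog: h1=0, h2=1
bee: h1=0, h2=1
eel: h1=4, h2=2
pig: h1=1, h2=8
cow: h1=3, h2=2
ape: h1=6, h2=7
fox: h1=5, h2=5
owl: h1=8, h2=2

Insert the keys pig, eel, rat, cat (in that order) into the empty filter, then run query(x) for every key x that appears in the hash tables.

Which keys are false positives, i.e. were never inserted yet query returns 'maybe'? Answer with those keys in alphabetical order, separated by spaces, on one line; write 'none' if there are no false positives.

Answer: fox owl

Derivation:
Start: bits=0000000000
After insert 'pig': sets bits 1 8 -> bits=0100000010
After insert 'eel': sets bits 2 4 -> bits=0110100010
After insert 'rat': sets bits 4 9 -> bits=0110100011
After insert 'cat': sets bits 2 5 -> bits=0110110011
Not inserted: ape bee cow dog fox owl — query each against bits=0110110011:
query ape: checks bit6=0, bit7=0 (has a 0) -> no => not a false positive
query bee: checks bit0=0, bit1=1 (has a 0) -> no => not a false positive
query cow: checks bit2=1, bit3=0 (has a 0) -> no => not a false positive
query dog: checks bit0=0, bit1=1 (has a 0) -> no => not a false positive
query fox: checks bit5=1 (all 1) -> maybe => FALSE POSITIVE
query owl: checks bit2=1, bit8=1 (all 1) -> maybe => FALSE POSITIVE
False positives (alphabetical): fox owl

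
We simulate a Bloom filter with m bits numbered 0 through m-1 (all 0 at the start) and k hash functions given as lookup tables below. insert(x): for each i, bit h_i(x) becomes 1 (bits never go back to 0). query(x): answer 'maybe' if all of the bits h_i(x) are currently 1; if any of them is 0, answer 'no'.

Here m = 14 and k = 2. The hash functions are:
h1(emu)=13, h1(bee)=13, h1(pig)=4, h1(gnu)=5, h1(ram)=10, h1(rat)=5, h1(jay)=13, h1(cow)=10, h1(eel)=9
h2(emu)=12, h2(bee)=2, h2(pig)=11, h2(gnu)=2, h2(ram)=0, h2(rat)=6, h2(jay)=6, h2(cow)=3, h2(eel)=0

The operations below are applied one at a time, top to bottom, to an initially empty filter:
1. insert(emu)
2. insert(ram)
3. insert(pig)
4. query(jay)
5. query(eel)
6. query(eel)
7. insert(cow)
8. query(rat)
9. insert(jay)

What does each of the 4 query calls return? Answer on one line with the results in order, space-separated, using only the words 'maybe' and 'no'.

Start: bits=00000000000000
Op 1: insert emu -> sets bits 12 13 -> bits=00000000000011
Op 2: insert ram -> sets bits 0 10 -> bits=10000000001011
Op 3: insert pig -> sets bits 4 11 -> bits=10001000001111
Op 4: query jay -> checks bit6=0, bit13=1 (has a 0) -> no
Op 5: query eel -> checks bit0=1, bit9=0 (has a 0) -> no
Op 6: query eel -> checks bit0=1, bit9=0 (has a 0) -> no
Op 7: insert cow -> sets bits 3 10 -> bits=10011000001111
Op 8: query rat -> checks bit5=0, bit6=0 (has a 0) -> no
Op 9: insert jay -> sets bits 6 13 -> bits=10011010001111
Query results in order: no no no no

Answer: no no no no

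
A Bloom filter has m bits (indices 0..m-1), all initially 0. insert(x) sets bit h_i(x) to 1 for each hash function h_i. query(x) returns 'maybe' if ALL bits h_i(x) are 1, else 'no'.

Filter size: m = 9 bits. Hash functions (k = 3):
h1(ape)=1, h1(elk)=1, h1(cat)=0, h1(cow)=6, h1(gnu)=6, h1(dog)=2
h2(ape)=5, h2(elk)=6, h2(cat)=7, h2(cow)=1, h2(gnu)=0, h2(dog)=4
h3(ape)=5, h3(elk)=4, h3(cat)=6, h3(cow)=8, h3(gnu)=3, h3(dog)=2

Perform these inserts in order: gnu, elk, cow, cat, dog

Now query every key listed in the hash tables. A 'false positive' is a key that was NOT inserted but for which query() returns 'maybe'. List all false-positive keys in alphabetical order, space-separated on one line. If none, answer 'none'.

Answer: none

Derivation:
Start: bits=000000000
After insert 'gnu': sets bits 0 3 6 -> bits=100100100
After insert 'elk': sets bits 1 4 6 -> bits=110110100
After insert 'cow': sets bits 1 6 8 -> bits=110110101
After insert 'cat': sets bits 0 6 7 -> bits=110110111
After insert 'dog': sets bits 2 4 -> bits=111110111
Not inserted: ape — query each against bits=111110111:
query ape: checks bit1=1, bit5=0 (has a 0) -> no => not a false positive
False positives (alphabetical): none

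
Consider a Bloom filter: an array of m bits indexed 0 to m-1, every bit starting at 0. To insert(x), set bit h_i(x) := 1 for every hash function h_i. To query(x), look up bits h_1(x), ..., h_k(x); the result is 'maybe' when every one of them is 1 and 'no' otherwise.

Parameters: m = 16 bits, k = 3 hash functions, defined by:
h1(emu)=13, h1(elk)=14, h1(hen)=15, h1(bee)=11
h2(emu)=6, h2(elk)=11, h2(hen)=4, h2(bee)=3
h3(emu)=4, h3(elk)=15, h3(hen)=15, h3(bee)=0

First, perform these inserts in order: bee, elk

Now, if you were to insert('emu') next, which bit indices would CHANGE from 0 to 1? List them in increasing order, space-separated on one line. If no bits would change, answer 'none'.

Start: bits=0000000000000000
After insert 'bee': sets bits 0 3 11 -> bits=1001000000010000
After insert 'elk': sets bits 11 14 15 -> bits=1001000000010011
insert 'emu' would touch bits 4 6 13; currently bit4=0, bit6=0, bit13=0
Bits that are 0 among those (would change 0->1): 4 6 13

Answer: 4 6 13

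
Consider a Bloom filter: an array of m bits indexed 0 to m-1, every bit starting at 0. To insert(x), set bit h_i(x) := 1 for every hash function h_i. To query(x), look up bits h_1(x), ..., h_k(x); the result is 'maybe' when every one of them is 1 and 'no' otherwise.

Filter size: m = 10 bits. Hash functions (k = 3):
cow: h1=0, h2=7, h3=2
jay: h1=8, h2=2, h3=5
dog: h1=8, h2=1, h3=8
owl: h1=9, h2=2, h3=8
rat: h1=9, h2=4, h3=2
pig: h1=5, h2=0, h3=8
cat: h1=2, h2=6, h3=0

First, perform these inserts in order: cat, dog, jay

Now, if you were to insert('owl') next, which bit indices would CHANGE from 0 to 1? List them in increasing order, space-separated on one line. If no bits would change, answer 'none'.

Start: bits=0000000000
After insert 'cat': sets bits 0 2 6 -> bits=1010001000
After insert 'dog': sets bits 1 8 -> bits=1110001010
After insert 'jay': sets bits 2 5 8 -> bits=1110011010
insert 'owl' would touch bits 2 8 9; currently bit2=1, bit8=1, bit9=0
Bits that are 0 among those (would change 0->1): 9

Answer: 9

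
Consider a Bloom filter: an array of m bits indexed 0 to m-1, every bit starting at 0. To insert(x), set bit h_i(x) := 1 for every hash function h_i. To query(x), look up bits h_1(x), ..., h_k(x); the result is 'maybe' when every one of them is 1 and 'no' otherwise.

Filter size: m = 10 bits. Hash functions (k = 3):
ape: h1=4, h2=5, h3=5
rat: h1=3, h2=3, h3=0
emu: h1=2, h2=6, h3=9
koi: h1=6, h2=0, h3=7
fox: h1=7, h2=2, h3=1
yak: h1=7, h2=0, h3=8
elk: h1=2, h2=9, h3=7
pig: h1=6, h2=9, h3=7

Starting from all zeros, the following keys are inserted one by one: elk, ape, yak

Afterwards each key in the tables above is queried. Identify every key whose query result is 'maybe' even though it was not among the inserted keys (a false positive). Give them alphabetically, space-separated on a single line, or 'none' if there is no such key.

Answer: none

Derivation:
Start: bits=0000000000
After insert 'elk': sets bits 2 7 9 -> bits=0010000101
After insert 'ape': sets bits 4 5 -> bits=0010110101
After insert 'yak': sets bits 0 7 8 -> bits=1010110111
Not inserted: emu fox koi pig rat — query each against bits=1010110111:
query emu: checks bit2=1, bit6=0, bit9=1 (has a 0) -> no => not a false positive
query fox: checks bit1=0, bit2=1, bit7=1 (has a 0) -> no => not a false positive
query koi: checks bit0=1, bit6=0, bit7=1 (has a 0) -> no => not a false positive
query pig: checks bit6=0, bit7=1, bit9=1 (has a 0) -> no => not a false positive
query rat: checks bit0=1, bit3=0 (has a 0) -> no => not a false positive
False positives (alphabetical): none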